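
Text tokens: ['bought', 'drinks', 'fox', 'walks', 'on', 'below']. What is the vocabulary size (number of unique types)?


Listing all tokens and tracking unique types:
  Token 1: 'bought' -> NEW (unique so far: 1)
  Token 2: 'drinks' -> NEW (unique so far: 2)
  Token 3: 'fox' -> NEW (unique so far: 3)
  Token 4: 'walks' -> NEW (unique so far: 4)
  Token 5: 'on' -> NEW (unique so far: 5)
  Token 6: 'below' -> NEW (unique so far: 6)
Unique types: ('below', 'bought', 'drinks', 'fox', 'on', 'walks')
Vocabulary size: 6

6


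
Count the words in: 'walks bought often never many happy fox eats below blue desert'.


Counting words by splitting on spaces:
  Word 1: 'walks'
  Word 2: 'bought'
  Word 3: 'often'
  Word 4: 'never'
  Word 5: 'many'
  Word 6: 'happy'
  Word 7: 'fox'
  Word 8: 'eats'
  Word 9: 'below'
  Word 10: 'blue'
  Word 11: 'desert'
Total words: 11

11


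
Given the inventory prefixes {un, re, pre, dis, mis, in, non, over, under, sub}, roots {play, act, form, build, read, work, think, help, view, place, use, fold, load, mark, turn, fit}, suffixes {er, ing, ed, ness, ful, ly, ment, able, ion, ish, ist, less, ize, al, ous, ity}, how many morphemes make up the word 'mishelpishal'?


Segmenting 'mishelpishal' against the inventory:
  'mis' -> prefix (morpheme 1)
  'help' -> root (morpheme 2)
  'ish' -> suffix (morpheme 3)
  'al' -> suffix (morpheme 4)
Total morphemes: 4

4


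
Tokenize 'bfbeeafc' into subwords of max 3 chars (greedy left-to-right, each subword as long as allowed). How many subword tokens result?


'bfbeeafc' has 8 characters.
Chunking with max size 3:
  Chunk 1: 'bfb' (positions 0-2)
  Chunk 2: 'eea' (positions 3-5)
  Chunk 3: 'fc' (positions 6-7)
Total chunks: ceil(8 / 3) = 3

3


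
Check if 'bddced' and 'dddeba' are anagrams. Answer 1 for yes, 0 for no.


Sort characters of 'bddced': 'bcddde'
Sort characters of 'dddeba': 'abddde'
Sorted forms differ -> they are NOT anagrams
Result: 0

0


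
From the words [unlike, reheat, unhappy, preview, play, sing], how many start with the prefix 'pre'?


Checking each word for prefix 'pre':
  'unlike' -> no (count: 0)
  'reheat' -> no (count: 0)
  'unhappy' -> no (count: 0)
  'preview' -> YES, starts with 'pre' (count: 1)
  'play' -> no (count: 1)
  'sing' -> no (count: 1)
Total with prefix 'pre': 1

1


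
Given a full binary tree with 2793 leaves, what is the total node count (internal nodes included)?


Leaf nodes (terminals): 2793
Internal nodes = n - 1 = 2793 - 1 = 2792
Total = leaves + internal = 2793 + 2792 = 5585

5585


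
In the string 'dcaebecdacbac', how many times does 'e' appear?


Scanning 'dcaebecdacbac' for 'e':
  Position 3: 'e' -> MATCH (count: 1)
  Position 5: 'e' -> MATCH (count: 2)
Total occurrences of 'e': 2

2


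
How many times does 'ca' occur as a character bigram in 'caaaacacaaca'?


Scanning 'caaaacacaaca' for bigram 'ca':
  Position 0: 'ca' -> MATCH
  Position 1: 'aa' -> no
  Position 2: 'aa' -> no
  Position 3: 'aa' -> no
  Position 4: 'ac' -> no
  Position 5: 'ca' -> MATCH
  Position 6: 'ac' -> no
  Position 7: 'ca' -> MATCH
  Position 8: 'aa' -> no
  Position 9: 'ac' -> no
  Position 10: 'ca' -> MATCH
Total matches: 4

4


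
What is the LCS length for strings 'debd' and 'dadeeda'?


DP table for LCS of 'debd' and 'dadeeda':
       d  a  d  e  e  d  a
    0  0  0  0  0  0  0  0
  d 0  1  1  1  1  1  1  1
  e 0  1  1  1  2  2  2  2
  b 0  1  1  1  2  2  2  2
  d 0  1  1  2  2  2  3  3
LCS: 'ded'
LCS length = 3

3


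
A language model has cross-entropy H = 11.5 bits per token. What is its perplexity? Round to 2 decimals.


Perplexity formula: PP = 2^H
H = 11.5
PP = 2^11.5
Decompose: 2^11.5 = 2^11 * 2^0.5 = 2^11 * sqrt(2)
2^11 = 2048, sqrt(2) ~ 1.4142136
PP ~ 2048 * 1.4142136 = 2896.3094528
Rounded to 2 decimals: 2896.31

2896.31


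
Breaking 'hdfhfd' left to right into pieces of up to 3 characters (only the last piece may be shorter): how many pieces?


'hdfhfd' has 6 characters.
Chunking with max size 3:
  Chunk 1: 'hdf' (positions 0-2)
  Chunk 2: 'hfd' (positions 3-5)
Total chunks: ceil(6 / 3) = 2

2


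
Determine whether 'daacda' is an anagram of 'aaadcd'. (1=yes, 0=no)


Sort characters of 'daacda': 'aaacdd'
Sort characters of 'aaadcd': 'aaacdd'
Sorted forms match -> they ARE anagrams
Result: 1

1


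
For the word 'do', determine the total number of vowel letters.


Scanning each character of 'do':
  Position 1: 'd' -> consonant (running count: 0)
  Position 2: 'o' -> vowel (running count: 1)
Total vowels: 1

1


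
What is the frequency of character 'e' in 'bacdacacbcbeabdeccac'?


Scanning 'bacdacacbcbeabdeccac' for 'e':
  Position 11: 'e' -> MATCH (count: 1)
  Position 15: 'e' -> MATCH (count: 2)
Total occurrences of 'e': 2

2


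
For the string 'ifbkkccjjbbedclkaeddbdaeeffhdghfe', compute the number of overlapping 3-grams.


String 'ifbkkccjjbbedclkaeddbdaeeffhdghfe' has length L = 33.
Number of overlapping n-grams = L - n + 1
Substituting: 33 - 3 + 1 = 31

31


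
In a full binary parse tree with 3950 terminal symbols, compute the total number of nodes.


Leaf nodes (terminals): 3950
Internal nodes = n - 1 = 3950 - 1 = 3949
Total = leaves + internal = 3950 + 3949 = 7899

7899


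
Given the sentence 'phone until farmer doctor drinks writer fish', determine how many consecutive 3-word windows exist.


Word trigrams from [7] words:
  Trigram 1: (phone until farmer)
  Trigram 2: (until farmer doctor)
  Trigram 3: (farmer doctor drinks)
  Trigram 4: (doctor drinks writer)
  Trigram 5: (drinks writer fish)
Total word trigrams: 7 - 2 = 5

5


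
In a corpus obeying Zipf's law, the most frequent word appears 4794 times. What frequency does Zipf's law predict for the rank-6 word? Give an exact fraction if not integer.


Zipf's law: freq(rank) = f1 / rank
f1 = 4794, rank = 6
freq = 4794 / 6
= 799

799


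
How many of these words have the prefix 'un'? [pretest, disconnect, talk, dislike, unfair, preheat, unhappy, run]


Checking each word for prefix 'un':
  'pretest' -> no (count: 0)
  'disconnect' -> no (count: 0)
  'talk' -> no (count: 0)
  'dislike' -> no (count: 0)
  'unfair' -> YES, starts with 'un' (count: 1)
  'preheat' -> no (count: 1)
  'unhappy' -> YES, starts with 'un' (count: 2)
  'run' -> no (count: 2)
Total with prefix 'un': 2

2


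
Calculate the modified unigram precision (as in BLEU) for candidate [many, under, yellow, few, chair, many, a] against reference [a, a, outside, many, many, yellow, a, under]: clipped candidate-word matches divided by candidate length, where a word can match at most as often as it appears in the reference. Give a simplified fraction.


Reference word counts: {'a': 3, 'many': 2, 'outside': 1, 'under': 1, 'yellow': 1}
Checking each candidate word (with clipping):
  'many' -> in reference (ref count 2, used 1/2) -> match (matches: 1)
  'under' -> in reference (ref count 1, used 1/1) -> match (matches: 2)
  'yellow' -> in reference (ref count 1, used 1/1) -> match (matches: 3)
  'few' -> not in reference -> no match (matches: 3)
  'chair' -> not in reference -> no match (matches: 3)
  'many' -> in reference (ref count 2, used 2/2) -> match (matches: 4)
  'a' -> in reference (ref count 3, used 1/3) -> match (matches: 5)
Clipped matches: 5, Candidate length: 7
Precision = 5/7

5/7


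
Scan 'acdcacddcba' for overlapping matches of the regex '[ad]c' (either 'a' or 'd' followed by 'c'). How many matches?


Pattern: [ad]c means either 'a' or 'd' followed by 'c'.
Scanning 'acdcacddcba' position-by-position:
  Pos 0: window 'ac' -> MATCH
  Pos 1: window 'cd' -> no
  Pos 2: window 'dc' -> MATCH
  Pos 3: window 'ca' -> no
  Pos 4: window 'ac' -> MATCH
  Pos 5: window 'cd' -> no
  Pos 6: window 'dd' -> no
  Pos 7: window 'dc' -> MATCH
  Pos 8: window 'cb' -> no
  Pos 9: window 'ba' -> no
  Pos 10: window 'a' -> no
Total matches: 4

4


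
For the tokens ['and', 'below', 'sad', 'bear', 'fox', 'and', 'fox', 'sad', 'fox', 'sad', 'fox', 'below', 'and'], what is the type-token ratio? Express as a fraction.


Tokens: 13
Unique types: ('and', 'bear', 'below', 'fox', 'sad') = 5
TTR = 5/13
Already in lowest terms.

5/13


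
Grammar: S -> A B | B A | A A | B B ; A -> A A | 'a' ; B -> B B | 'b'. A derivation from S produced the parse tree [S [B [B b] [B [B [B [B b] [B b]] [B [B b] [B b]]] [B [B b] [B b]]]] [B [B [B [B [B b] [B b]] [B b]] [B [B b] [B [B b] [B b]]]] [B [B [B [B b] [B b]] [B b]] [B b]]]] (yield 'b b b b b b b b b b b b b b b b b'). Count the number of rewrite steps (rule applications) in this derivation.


Every bracketed nonterminal node [X ...] in the tree is produced by exactly one rule application.
Reading the tree off as a leftmost derivation:
  Step 1: S  =>  B B   (applied S -> B B)
  Step 2: B B  =>  B B B   (applied B -> B B)
  Step 3: B B B  =>  b B B   (applied B -> b)
  Step 4: b B B  =>  b B B B   (applied B -> B B)
  Step 5: b B B B  =>  b B B B B   (applied B -> B B)
  Step 6: b B B B B  =>  b B B B B B   (applied B -> B B)
  Step 7: b B B B B B  =>  b b B B B B   (applied B -> b)
  Step 8: b b B B B B  =>  b b b B B B   (applied B -> b)
  Step 9: b b b B B B  =>  b b b B B B B   (applied B -> B B)
  Step 10: b b b B B B B  =>  b b b b B B B   (applied B -> b)
  Step 11: b b b b B B B  =>  b b b b b B B   (applied B -> b)
  Step 12: b b b b b B B  =>  b b b b b B B B   (applied B -> B B)
  Step 13: b b b b b B B B  =>  b b b b b b B B   (applied B -> b)
  Step 14: b b b b b b B B  =>  b b b b b b b B   (applied B -> b)
  Step 15: b b b b b b b B  =>  b b b b b b b B B   (applied B -> B B)
  Step 16: b b b b b b b B B  =>  b b b b b b b B B B   (applied B -> B B)
  Step 17: b b b b b b b B B B  =>  b b b b b b b B B B B   (applied B -> B B)
  Step 18: b b b b b b b B B B B  =>  b b b b b b b B B B B B   (applied B -> B B)
  Step 19: b b b b b b b B B B B B  =>  b b b b b b b b B B B B   (applied B -> b)
  Step 20: b b b b b b b b B B B B  =>  b b b b b b b b b B B B   (applied B -> b)
  Step 21: b b b b b b b b b B B B  =>  b b b b b b b b b b B B   (applied B -> b)
  Step 22: b b b b b b b b b b B B  =>  b b b b b b b b b b B B B   (applied B -> B B)
  Step 23: b b b b b b b b b b B B B  =>  b b b b b b b b b b b B B   (applied B -> b)
  Step 24: b b b b b b b b b b b B B  =>  b b b b b b b b b b b B B B   (applied B -> B B)
  Step 25: b b b b b b b b b b b B B B  =>  b b b b b b b b b b b b B B   (applied B -> b)
  Step 26: b b b b b b b b b b b b B B  =>  b b b b b b b b b b b b b B   (applied B -> b)
  Step 27: b b b b b b b b b b b b b B  =>  b b b b b b b b b b b b b B B   (applied B -> B B)
  Step 28: b b b b b b b b b b b b b B B  =>  b b b b b b b b b b b b b B B B   (applied B -> B B)
  Step 29: b b b b b b b b b b b b b B B B  =>  b b b b b b b b b b b b b B B B B   (applied B -> B B)
  Step 30: b b b b b b b b b b b b b B B B B  =>  b b b b b b b b b b b b b b B B B   (applied B -> b)
  Step 31: b b b b b b b b b b b b b b B B B  =>  b b b b b b b b b b b b b b b B B   (applied B -> b)
  Step 32: b b b b b b b b b b b b b b b B B  =>  b b b b b b b b b b b b b b b b B   (applied B -> b)
  Step 33: b b b b b b b b b b b b b b b b B  =>  b b b b b b b b b b b b b b b b b   (applied B -> b)
Final yield: b b b b b b b b b b b b b b b b b
Total rewrite steps: 33

33


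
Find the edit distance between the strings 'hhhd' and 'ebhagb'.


Building DP table for s1='hhhd' (len 4) and s2='ebhagb' (len 6):
       e  b  h  a  g  b
    0  1  2  3  4  5  6
  h 1  1  2  2  3  4  5
  h 2  2  2  2  3  4  5
  h 3  3  3  2  3  4  5
  d 4  4  4  3  3  4  5
Edit distance = dp[4][6] = 5

5


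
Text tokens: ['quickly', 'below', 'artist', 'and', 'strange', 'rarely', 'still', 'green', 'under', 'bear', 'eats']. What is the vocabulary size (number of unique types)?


Listing all tokens and tracking unique types:
  Token 1: 'quickly' -> NEW (unique so far: 1)
  Token 2: 'below' -> NEW (unique so far: 2)
  Token 3: 'artist' -> NEW (unique so far: 3)
  Token 4: 'and' -> NEW (unique so far: 4)
  Token 5: 'strange' -> NEW (unique so far: 5)
  Token 6: 'rarely' -> NEW (unique so far: 6)
  Token 7: 'still' -> NEW (unique so far: 7)
  Token 8: 'green' -> NEW (unique so far: 8)
  Token 9: 'under' -> NEW (unique so far: 9)
  Token 10: 'bear' -> NEW (unique so far: 10)
  Token 11: 'eats' -> NEW (unique so far: 11)
Unique types: ('and', 'artist', 'bear', 'below', 'eats', 'green', 'quickly', 'rarely', 'still', 'strange', 'under')
Vocabulary size: 11

11


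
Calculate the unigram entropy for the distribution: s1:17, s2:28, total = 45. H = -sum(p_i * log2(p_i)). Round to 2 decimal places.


Computing entropy H = -sum(p_i * log2(p_i)):
  s1: p = 17/45 = 0.3778, -p*log2(p) = 0.5305
  s2: p = 28/45 = 0.6222, -p*log2(p) = 0.4259
H = sum of terms = 0.9564
Rounded to 2 decimals: 0.96

0.96


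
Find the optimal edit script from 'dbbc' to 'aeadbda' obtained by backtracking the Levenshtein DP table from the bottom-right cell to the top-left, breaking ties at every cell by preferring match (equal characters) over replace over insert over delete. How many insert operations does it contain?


Edit distance = 5. Backtracking from cell (4, 7) with preference match > replace > insert > delete,
then listing the resulting alignment 'dbbc' -> 'aeadbda' left to right:
  Step 1: insert 'a' [insertion #1]
  Step 2: insert 'e' [insertion #2]
  Step 3: insert 'a' [insertion #3]
  Step 4: keep 'd'
  Step 5: keep 'b'
  Step 6: replace b->d
  Step 7: replace c->a
Total insertions: 3

3


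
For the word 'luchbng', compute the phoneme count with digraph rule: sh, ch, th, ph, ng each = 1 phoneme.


Parsing 'luchbng' greedily, digraphs first:
  'l' -> consonant phoneme (phonemes so far: 1)
  'u' -> vowel phoneme (phonemes so far: 2)
  'ch' -> digraph (1 consonant phoneme) (phonemes so far: 3)
  'b' -> consonant phoneme (phonemes so far: 4)
  'ng' -> digraph (1 consonant phoneme) (phonemes so far: 5)
Total phonemes: 5

5


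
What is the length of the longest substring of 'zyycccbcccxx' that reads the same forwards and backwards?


Scanning 'zyycccbcccxx' for palindromic substrings.
Substring at positions 3-9: 'cccbccc'.
Check: reverse('cccbccc') = 'cccbccc' -> palindrome confirmed.
Neighbouring characters ('y' / 'x') break symmetry, so it cannot extend further.
No longer palindromic substring exists; longest length = 7

7


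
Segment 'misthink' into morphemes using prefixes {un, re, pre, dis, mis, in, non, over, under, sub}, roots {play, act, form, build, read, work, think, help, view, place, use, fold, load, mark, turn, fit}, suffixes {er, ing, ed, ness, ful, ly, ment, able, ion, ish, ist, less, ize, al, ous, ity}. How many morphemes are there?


Segmenting 'misthink' against the inventory:
  'mis' -> prefix (morpheme 1)
  'think' -> root (morpheme 2)
Total morphemes: 2

2


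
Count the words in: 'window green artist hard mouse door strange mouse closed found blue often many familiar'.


Counting words by splitting on spaces:
  Word 1: 'window'
  Word 2: 'green'
  Word 3: 'artist'
  Word 4: 'hard'
  Word 5: 'mouse'
  Word 6: 'door'
  Word 7: 'strange'
  Word 8: 'mouse'
  Word 9: 'closed'
  Word 10: 'found'
  Word 11: 'blue'
  Word 12: 'often'
  Word 13: 'many'
  Word 14: 'familiar'
Total words: 14

14


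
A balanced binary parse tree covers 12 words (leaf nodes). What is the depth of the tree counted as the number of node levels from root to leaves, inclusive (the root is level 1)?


In a balanced binary tree with n leaves the deepest leaf is ceil(log2(n)) edges below the root,
so counting node levels inclusive of root and leaves gives ceil(log2(n)) + 1 levels.
log2(12) = 3.5850
ceil(3.5850) = 4
levels = 4 + 1 = 5

5


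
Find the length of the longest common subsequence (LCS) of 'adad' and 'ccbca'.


DP table for LCS of 'adad' and 'ccbca':
       c  c  b  c  a
    0  0  0  0  0  0
  a 0  0  0  0  0  1
  d 0  0  0  0  0  1
  a 0  0  0  0  0  1
  d 0  0  0  0  0  1
LCS: 'a'
LCS length = 1

1


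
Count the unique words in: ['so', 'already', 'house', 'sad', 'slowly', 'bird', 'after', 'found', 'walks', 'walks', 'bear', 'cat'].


Listing all tokens and tracking unique types:
  Token 1: 'so' -> NEW (unique so far: 1)
  Token 2: 'already' -> NEW (unique so far: 2)
  Token 3: 'house' -> NEW (unique so far: 3)
  Token 4: 'sad' -> NEW (unique so far: 4)
  Token 5: 'slowly' -> NEW (unique so far: 5)
  Token 6: 'bird' -> NEW (unique so far: 6)
  Token 7: 'after' -> NEW (unique so far: 7)
  Token 8: 'found' -> NEW (unique so far: 8)
  Token 9: 'walks' -> NEW (unique so far: 9)
  Token 10: 'walks' -> duplicate (unique so far: 9)
  Token 11: 'bear' -> NEW (unique so far: 10)
  Token 12: 'cat' -> NEW (unique so far: 11)
Unique types: ('after', 'already', 'bear', 'bird', 'cat', 'found', 'house', 'sad', 'slowly', 'so', 'walks')
Vocabulary size: 11

11


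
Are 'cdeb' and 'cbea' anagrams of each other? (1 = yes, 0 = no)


Sort characters of 'cdeb': 'bcde'
Sort characters of 'cbea': 'abce'
Sorted forms differ -> they are NOT anagrams
Result: 0

0


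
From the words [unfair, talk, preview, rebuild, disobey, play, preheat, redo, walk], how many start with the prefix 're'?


Checking each word for prefix 're':
  'unfair' -> no (count: 0)
  'talk' -> no (count: 0)
  'preview' -> no (count: 0)
  'rebuild' -> YES, starts with 're' (count: 1)
  'disobey' -> no (count: 1)
  'play' -> no (count: 1)
  'preheat' -> no (count: 1)
  'redo' -> YES, starts with 're' (count: 2)
  'walk' -> no (count: 2)
Total with prefix 're': 2

2


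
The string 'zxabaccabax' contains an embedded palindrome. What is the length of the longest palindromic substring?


Scanning 'zxabaccabax' for palindromic substrings.
Substring at positions 1-10: 'xabaccabax'.
Check: reverse('xabaccabax') = 'xabaccabax' -> palindrome confirmed.
Neighbouring characters ('z' / '-') break symmetry, so it cannot extend further.
No longer palindromic substring exists; longest length = 10

10


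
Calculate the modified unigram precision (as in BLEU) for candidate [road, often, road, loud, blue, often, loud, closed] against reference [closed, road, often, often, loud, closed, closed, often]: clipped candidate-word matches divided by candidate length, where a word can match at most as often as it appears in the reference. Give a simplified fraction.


Reference word counts: {'closed': 3, 'loud': 1, 'often': 3, 'road': 1}
Checking each candidate word (with clipping):
  'road' -> in reference (ref count 1, used 1/1) -> match (matches: 1)
  'often' -> in reference (ref count 3, used 1/3) -> match (matches: 2)
  'road' -> ref count 1 already used up (1/1) -> clipped, no match (matches: 2)
  'loud' -> in reference (ref count 1, used 1/1) -> match (matches: 3)
  'blue' -> not in reference -> no match (matches: 3)
  'often' -> in reference (ref count 3, used 2/3) -> match (matches: 4)
  'loud' -> ref count 1 already used up (1/1) -> clipped, no match (matches: 4)
  'closed' -> in reference (ref count 3, used 1/3) -> match (matches: 5)
Clipped matches: 5, Candidate length: 8
Precision = 5/8

5/8


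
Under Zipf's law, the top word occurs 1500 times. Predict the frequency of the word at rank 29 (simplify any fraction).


Zipf's law: freq(rank) = f1 / rank
f1 = 1500, rank = 29
freq = 1500 / 29
GCD(1500, 29) = 1
Simplified: 1500/29

1500/29


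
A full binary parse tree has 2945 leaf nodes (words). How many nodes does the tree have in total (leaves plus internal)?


Leaf nodes (terminals): 2945
Internal nodes = n - 1 = 2945 - 1 = 2944
Total = leaves + internal = 2945 + 2944 = 5889

5889


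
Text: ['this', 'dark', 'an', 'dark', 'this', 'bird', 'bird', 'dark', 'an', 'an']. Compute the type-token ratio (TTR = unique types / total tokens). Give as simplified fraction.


Tokens: 10
Unique types: ('an', 'bird', 'dark', 'this') = 4
TTR = 4/10
Simplify: divide both by 2 -> 2/5
TTR = 2/5

2/5


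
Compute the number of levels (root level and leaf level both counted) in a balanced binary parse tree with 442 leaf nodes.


In a balanced binary tree with n leaves the deepest leaf is ceil(log2(n)) edges below the root,
so counting node levels inclusive of root and leaves gives ceil(log2(n)) + 1 levels.
log2(442) = 8.7879
ceil(8.7879) = 9
levels = 9 + 1 = 10

10


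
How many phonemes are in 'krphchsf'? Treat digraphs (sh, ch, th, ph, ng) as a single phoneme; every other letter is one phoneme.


Parsing 'krphchsf' greedily, digraphs first:
  'k' -> consonant phoneme (phonemes so far: 1)
  'r' -> consonant phoneme (phonemes so far: 2)
  'ph' -> digraph (1 consonant phoneme) (phonemes so far: 3)
  'ch' -> digraph (1 consonant phoneme) (phonemes so far: 4)
  's' -> consonant phoneme (phonemes so far: 5)
  'f' -> consonant phoneme (phonemes so far: 6)
Total phonemes: 6

6


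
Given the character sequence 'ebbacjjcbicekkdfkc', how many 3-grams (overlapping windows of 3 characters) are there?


String 'ebbacjjcbicekkdfkc' has length L = 18.
Number of overlapping n-grams = L - n + 1
Substituting: 18 - 3 + 1 = 16

16


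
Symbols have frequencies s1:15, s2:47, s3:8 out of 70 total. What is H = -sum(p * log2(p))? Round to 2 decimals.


Computing entropy H = -sum(p_i * log2(p_i)):
  s1: p = 15/70 = 0.2143, -p*log2(p) = 0.4762
  s2: p = 47/70 = 0.6714, -p*log2(p) = 0.3859
  s3: p = 8/70 = 0.1143, -p*log2(p) = 0.3576
H = sum of terms = 1.2197
Rounded to 2 decimals: 1.22

1.22


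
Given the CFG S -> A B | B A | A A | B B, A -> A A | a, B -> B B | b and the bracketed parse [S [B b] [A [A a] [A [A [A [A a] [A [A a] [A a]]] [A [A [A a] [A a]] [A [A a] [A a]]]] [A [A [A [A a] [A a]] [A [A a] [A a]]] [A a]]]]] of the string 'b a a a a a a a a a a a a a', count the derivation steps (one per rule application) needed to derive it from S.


Every bracketed nonterminal node [X ...] in the tree is produced by exactly one rule application.
Reading the tree off as a leftmost derivation:
  Step 1: S  =>  B A   (applied S -> B A)
  Step 2: B A  =>  b A   (applied B -> b)
  Step 3: b A  =>  b A A   (applied A -> A A)
  Step 4: b A A  =>  b a A   (applied A -> a)
  Step 5: b a A  =>  b a A A   (applied A -> A A)
  Step 6: b a A A  =>  b a A A A   (applied A -> A A)
  Step 7: b a A A A  =>  b a A A A A   (applied A -> A A)
  Step 8: b a A A A A  =>  b a a A A A   (applied A -> a)
  Step 9: b a a A A A  =>  b a a A A A A   (applied A -> A A)
  Step 10: b a a A A A A  =>  b a a a A A A   (applied A -> a)
  Step 11: b a a a A A A  =>  b a a a a A A   (applied A -> a)
  Step 12: b a a a a A A  =>  b a a a a A A A   (applied A -> A A)
  Step 13: b a a a a A A A  =>  b a a a a A A A A   (applied A -> A A)
  Step 14: b a a a a A A A A  =>  b a a a a a A A A   (applied A -> a)
  Step 15: b a a a a a A A A  =>  b a a a a a a A A   (applied A -> a)
  Step 16: b a a a a a a A A  =>  b a a a a a a A A A   (applied A -> A A)
  Step 17: b a a a a a a A A A  =>  b a a a a a a a A A   (applied A -> a)
  Step 18: b a a a a a a a A A  =>  b a a a a a a a a A   (applied A -> a)
  Step 19: b a a a a a a a a A  =>  b a a a a a a a a A A   (applied A -> A A)
  Step 20: b a a a a a a a a A A  =>  b a a a a a a a a A A A   (applied A -> A A)
  Step 21: b a a a a a a a a A A A  =>  b a a a a a a a a A A A A   (applied A -> A A)
  Step 22: b a a a a a a a a A A A A  =>  b a a a a a a a a a A A A   (applied A -> a)
  Step 23: b a a a a a a a a a A A A  =>  b a a a a a a a a a a A A   (applied A -> a)
  Step 24: b a a a a a a a a a a A A  =>  b a a a a a a a a a a A A A   (applied A -> A A)
  Step 25: b a a a a a a a a a a A A A  =>  b a a a a a a a a a a a A A   (applied A -> a)
  Step 26: b a a a a a a a a a a a A A  =>  b a a a a a a a a a a a a A   (applied A -> a)
  Step 27: b a a a a a a a a a a a a A  =>  b a a a a a a a a a a a a a   (applied A -> a)
Final yield: b a a a a a a a a a a a a a
Total rewrite steps: 27

27


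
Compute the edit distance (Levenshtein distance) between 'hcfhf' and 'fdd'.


Building DP table for s1='hcfhf' (len 5) and s2='fdd' (len 3):
       f  d  d
    0  1  2  3
  h 1  1  2  3
  c 2  2  2  3
  f 3  2  3  3
  h 4  3  3  4
  f 5  4  4  4
Edit distance = dp[5][3] = 4

4


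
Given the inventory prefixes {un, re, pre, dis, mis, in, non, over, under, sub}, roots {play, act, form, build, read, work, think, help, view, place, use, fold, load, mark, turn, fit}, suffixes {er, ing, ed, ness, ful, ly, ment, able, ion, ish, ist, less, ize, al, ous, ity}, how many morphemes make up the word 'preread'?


Segmenting 'preread' against the inventory:
  'pre' -> prefix (morpheme 1)
  'read' -> root (morpheme 2)
Total morphemes: 2

2


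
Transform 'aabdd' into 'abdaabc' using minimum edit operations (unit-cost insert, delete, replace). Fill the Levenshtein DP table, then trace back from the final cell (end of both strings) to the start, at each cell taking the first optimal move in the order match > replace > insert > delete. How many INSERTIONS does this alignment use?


Edit distance = 5. Backtracking from cell (5, 7) with preference match > replace > insert > delete,
then listing the resulting alignment 'aabdd' -> 'abdaabc' left to right:
  Step 1: keep 'a'
  Step 2: insert 'b' [insertion #1]
  Step 3: insert 'd' [insertion #2]
  Step 4: keep 'a'
  Step 5: replace b->a
  Step 6: replace d->b
  Step 7: replace d->c
Total insertions: 2

2


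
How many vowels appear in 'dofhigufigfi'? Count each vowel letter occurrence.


Scanning each character of 'dofhigufigfi':
  Position 1: 'd' -> consonant (running count: 0)
  Position 2: 'o' -> vowel (running count: 1)
  Position 3: 'f' -> consonant (running count: 1)
  Position 4: 'h' -> consonant (running count: 1)
  Position 5: 'i' -> vowel (running count: 2)
  Position 6: 'g' -> consonant (running count: 2)
  Position 7: 'u' -> vowel (running count: 3)
  Position 8: 'f' -> consonant (running count: 3)
  Position 9: 'i' -> vowel (running count: 4)
  Position 10: 'g' -> consonant (running count: 4)
  Position 11: 'f' -> consonant (running count: 4)
  Position 12: 'i' -> vowel (running count: 5)
Total vowels: 5

5


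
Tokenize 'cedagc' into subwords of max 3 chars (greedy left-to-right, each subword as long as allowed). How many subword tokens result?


'cedagc' has 6 characters.
Chunking with max size 3:
  Chunk 1: 'ced' (positions 0-2)
  Chunk 2: 'agc' (positions 3-5)
Total chunks: ceil(6 / 3) = 2

2


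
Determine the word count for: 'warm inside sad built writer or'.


Counting words by splitting on spaces:
  Word 1: 'warm'
  Word 2: 'inside'
  Word 3: 'sad'
  Word 4: 'built'
  Word 5: 'writer'
  Word 6: 'or'
Total words: 6

6


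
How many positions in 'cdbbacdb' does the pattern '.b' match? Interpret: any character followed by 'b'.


Pattern: .b means any character followed by 'b'.
Scanning 'cdbbacdb' position-by-position:
  Pos 0: window 'cd' -> no
  Pos 1: window 'db' -> MATCH
  Pos 2: window 'bb' -> MATCH
  Pos 3: window 'ba' -> no
  Pos 4: window 'ac' -> no
  Pos 5: window 'cd' -> no
  Pos 6: window 'db' -> MATCH
  Pos 7: window 'b' -> no
Total matches: 3

3


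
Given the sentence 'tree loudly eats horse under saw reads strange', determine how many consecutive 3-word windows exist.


Word trigrams from [8] words:
  Trigram 1: (tree loudly eats)
  Trigram 2: (loudly eats horse)
  Trigram 3: (eats horse under)
  Trigram 4: (horse under saw)
  Trigram 5: (under saw reads)
  Trigram 6: (saw reads strange)
Total word trigrams: 8 - 2 = 6

6


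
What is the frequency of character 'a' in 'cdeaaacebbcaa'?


Scanning 'cdeaaacebbcaa' for 'a':
  Position 3: 'a' -> MATCH (count: 1)
  Position 4: 'a' -> MATCH (count: 2)
  Position 5: 'a' -> MATCH (count: 3)
  Position 11: 'a' -> MATCH (count: 4)
  Position 12: 'a' -> MATCH (count: 5)
Total occurrences of 'a': 5

5


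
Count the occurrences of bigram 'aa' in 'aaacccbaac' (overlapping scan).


Scanning 'aaacccbaac' for bigram 'aa':
  Position 0: 'aa' -> MATCH
  Position 1: 'aa' -> MATCH
  Position 2: 'ac' -> no
  Position 3: 'cc' -> no
  Position 4: 'cc' -> no
  Position 5: 'cb' -> no
  Position 6: 'ba' -> no
  Position 7: 'aa' -> MATCH
  Position 8: 'ac' -> no
Total matches: 3

3


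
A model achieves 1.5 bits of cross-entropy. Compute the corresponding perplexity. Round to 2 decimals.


Perplexity formula: PP = 2^H
H = 1.5
PP = 2^1.5
Decompose: 2^1.5 = 2^1 * 2^0.5 = 2^1 * sqrt(2)
2^1 = 2, sqrt(2) ~ 1.4142136
PP ~ 2 * 1.4142136 = 2.8284272
Rounded to 2 decimals: 2.83

2.83


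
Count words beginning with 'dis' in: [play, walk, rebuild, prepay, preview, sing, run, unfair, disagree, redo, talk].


Checking each word for prefix 'dis':
  'play' -> no (count: 0)
  'walk' -> no (count: 0)
  'rebuild' -> no (count: 0)
  'prepay' -> no (count: 0)
  'preview' -> no (count: 0)
  'sing' -> no (count: 0)
  'run' -> no (count: 0)
  'unfair' -> no (count: 0)
  'disagree' -> YES, starts with 'dis' (count: 1)
  'redo' -> no (count: 1)
  'talk' -> no (count: 1)
Total with prefix 'dis': 1

1


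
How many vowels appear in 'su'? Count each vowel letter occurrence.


Scanning each character of 'su':
  Position 1: 's' -> consonant (running count: 0)
  Position 2: 'u' -> vowel (running count: 1)
Total vowels: 1

1


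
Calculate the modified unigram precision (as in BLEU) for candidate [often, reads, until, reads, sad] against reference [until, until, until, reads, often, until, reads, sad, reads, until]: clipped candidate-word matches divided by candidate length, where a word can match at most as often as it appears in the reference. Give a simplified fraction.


Reference word counts: {'often': 1, 'reads': 3, 'sad': 1, 'until': 5}
Checking each candidate word (with clipping):
  'often' -> in reference (ref count 1, used 1/1) -> match (matches: 1)
  'reads' -> in reference (ref count 3, used 1/3) -> match (matches: 2)
  'until' -> in reference (ref count 5, used 1/5) -> match (matches: 3)
  'reads' -> in reference (ref count 3, used 2/3) -> match (matches: 4)
  'sad' -> in reference (ref count 1, used 1/1) -> match (matches: 5)
Clipped matches: 5, Candidate length: 5
Precision = 5/5 = 1

1


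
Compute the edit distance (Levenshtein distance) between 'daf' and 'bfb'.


Building DP table for s1='daf' (len 3) and s2='bfb' (len 3):
       b  f  b
    0  1  2  3
  d 1  1  2  3
  a 2  2  2  3
  f 3  3  2  3
Edit distance = dp[3][3] = 3

3


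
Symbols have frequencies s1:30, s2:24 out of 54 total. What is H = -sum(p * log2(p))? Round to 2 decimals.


Computing entropy H = -sum(p_i * log2(p_i)):
  s1: p = 30/54 = 0.5556, -p*log2(p) = 0.4711
  s2: p = 24/54 = 0.4444, -p*log2(p) = 0.5200
H = sum of terms = 0.9911
Rounded to 2 decimals: 0.99

0.99


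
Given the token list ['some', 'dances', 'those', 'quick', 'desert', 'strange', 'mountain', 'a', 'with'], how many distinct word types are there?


Listing all tokens and tracking unique types:
  Token 1: 'some' -> NEW (unique so far: 1)
  Token 2: 'dances' -> NEW (unique so far: 2)
  Token 3: 'those' -> NEW (unique so far: 3)
  Token 4: 'quick' -> NEW (unique so far: 4)
  Token 5: 'desert' -> NEW (unique so far: 5)
  Token 6: 'strange' -> NEW (unique so far: 6)
  Token 7: 'mountain' -> NEW (unique so far: 7)
  Token 8: 'a' -> NEW (unique so far: 8)
  Token 9: 'with' -> NEW (unique so far: 9)
Unique types: ('a', 'dances', 'desert', 'mountain', 'quick', 'some', 'strange', 'those', 'with')
Vocabulary size: 9

9


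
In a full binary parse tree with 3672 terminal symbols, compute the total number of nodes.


Leaf nodes (terminals): 3672
Internal nodes = n - 1 = 3672 - 1 = 3671
Total = leaves + internal = 3672 + 3671 = 7343

7343


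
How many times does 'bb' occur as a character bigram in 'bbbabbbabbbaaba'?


Scanning 'bbbabbbabbbaaba' for bigram 'bb':
  Position 0: 'bb' -> MATCH
  Position 1: 'bb' -> MATCH
  Position 2: 'ba' -> no
  Position 3: 'ab' -> no
  Position 4: 'bb' -> MATCH
  Position 5: 'bb' -> MATCH
  Position 6: 'ba' -> no
  Position 7: 'ab' -> no
  Position 8: 'bb' -> MATCH
  Position 9: 'bb' -> MATCH
  Position 10: 'ba' -> no
  Position 11: 'aa' -> no
  Position 12: 'ab' -> no
  Position 13: 'ba' -> no
Total matches: 6

6


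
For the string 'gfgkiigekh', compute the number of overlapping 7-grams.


String 'gfgkiigekh' has length L = 10.
Number of overlapping n-grams = L - n + 1
Substituting: 10 - 7 + 1 = 4

4


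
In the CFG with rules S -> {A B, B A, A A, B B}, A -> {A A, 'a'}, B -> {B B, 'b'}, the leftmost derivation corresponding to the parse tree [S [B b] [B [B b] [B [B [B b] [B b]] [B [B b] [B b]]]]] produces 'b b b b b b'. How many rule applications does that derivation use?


Every bracketed nonterminal node [X ...] in the tree is produced by exactly one rule application.
Reading the tree off as a leftmost derivation:
  Step 1: S  =>  B B   (applied S -> B B)
  Step 2: B B  =>  b B   (applied B -> b)
  Step 3: b B  =>  b B B   (applied B -> B B)
  Step 4: b B B  =>  b b B   (applied B -> b)
  Step 5: b b B  =>  b b B B   (applied B -> B B)
  Step 6: b b B B  =>  b b B B B   (applied B -> B B)
  Step 7: b b B B B  =>  b b b B B   (applied B -> b)
  Step 8: b b b B B  =>  b b b b B   (applied B -> b)
  Step 9: b b b b B  =>  b b b b B B   (applied B -> B B)
  Step 10: b b b b B B  =>  b b b b b B   (applied B -> b)
  Step 11: b b b b b B  =>  b b b b b b   (applied B -> b)
Final yield: b b b b b b
Total rewrite steps: 11

11


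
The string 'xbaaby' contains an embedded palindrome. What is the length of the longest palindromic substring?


Scanning 'xbaaby' for palindromic substrings.
Substring at positions 1-4: 'baab'.
Check: reverse('baab') = 'baab' -> palindrome confirmed.
Neighbouring characters ('x' / 'y') break symmetry, so it cannot extend further.
No longer palindromic substring exists; longest length = 4

4


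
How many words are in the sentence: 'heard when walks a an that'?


Counting words by splitting on spaces:
  Word 1: 'heard'
  Word 2: 'when'
  Word 3: 'walks'
  Word 4: 'a'
  Word 5: 'an'
  Word 6: 'that'
Total words: 6

6


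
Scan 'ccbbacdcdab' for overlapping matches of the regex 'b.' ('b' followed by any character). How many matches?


Pattern: b. means 'b' followed by any character.
Scanning 'ccbbacdcdab' position-by-position:
  Pos 0: window 'cc' -> no
  Pos 1: window 'cb' -> no
  Pos 2: window 'bb' -> MATCH
  Pos 3: window 'ba' -> MATCH
  Pos 4: window 'ac' -> no
  Pos 5: window 'cd' -> no
  Pos 6: window 'dc' -> no
  Pos 7: window 'cd' -> no
  Pos 8: window 'da' -> no
  Pos 9: window 'ab' -> no
  Pos 10: window 'b' -> no
Total matches: 2

2


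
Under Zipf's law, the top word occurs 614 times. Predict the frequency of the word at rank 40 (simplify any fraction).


Zipf's law: freq(rank) = f1 / rank
f1 = 614, rank = 40
freq = 614 / 40
GCD(614, 40) = 2
Simplified: 307/20

307/20


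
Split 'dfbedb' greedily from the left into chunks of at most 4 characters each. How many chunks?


'dfbedb' has 6 characters.
Chunking with max size 4:
  Chunk 1: 'dfbe' (positions 0-3)
  Chunk 2: 'db' (positions 4-5)
Total chunks: ceil(6 / 4) = 2

2


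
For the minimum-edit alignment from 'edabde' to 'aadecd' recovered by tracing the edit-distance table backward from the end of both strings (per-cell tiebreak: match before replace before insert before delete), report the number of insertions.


Edit distance = 5. Backtracking from cell (6, 6) with preference match > replace > insert > delete,
then listing the resulting alignment 'edabde' -> 'aadecd' left to right:
  Step 1: delete 'e'
  Step 2: delete 'd'
  Step 3: keep 'a'
  Step 4: replace b->a
  Step 5: keep 'd'
  Step 6: keep 'e'
  Step 7: insert 'c' [insertion #1]
  Step 8: insert 'd' [insertion #2]
Total insertions: 2

2


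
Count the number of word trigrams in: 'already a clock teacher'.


Word trigrams from [4] words:
  Trigram 1: (already a clock)
  Trigram 2: (a clock teacher)
Total word trigrams: 4 - 2 = 2

2


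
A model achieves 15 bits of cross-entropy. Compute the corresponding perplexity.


Perplexity formula: PP = 2^H
H = 15
PP = 2^15
PP = 2^15 = 32768

32768


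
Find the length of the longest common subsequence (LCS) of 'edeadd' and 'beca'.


DP table for LCS of 'edeadd' and 'beca':
       b  e  c  a
    0  0  0  0  0
  e 0  0  1  1  1
  d 0  0  1  1  1
  e 0  0  1  1  1
  a 0  0  1  1  2
  d 0  0  1  1  2
  d 0  0  1  1  2
LCS: 'ea'
LCS length = 2

2


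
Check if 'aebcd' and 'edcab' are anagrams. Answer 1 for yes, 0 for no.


Sort characters of 'aebcd': 'abcde'
Sort characters of 'edcab': 'abcde'
Sorted forms match -> they ARE anagrams
Result: 1

1


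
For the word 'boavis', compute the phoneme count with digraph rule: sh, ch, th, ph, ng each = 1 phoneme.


Parsing 'boavis' greedily, digraphs first:
  'b' -> consonant phoneme (phonemes so far: 1)
  'o' -> vowel phoneme (phonemes so far: 2)
  'a' -> vowel phoneme (phonemes so far: 3)
  'v' -> consonant phoneme (phonemes so far: 4)
  'i' -> vowel phoneme (phonemes so far: 5)
  's' -> consonant phoneme (phonemes so far: 6)
Total phonemes: 6

6


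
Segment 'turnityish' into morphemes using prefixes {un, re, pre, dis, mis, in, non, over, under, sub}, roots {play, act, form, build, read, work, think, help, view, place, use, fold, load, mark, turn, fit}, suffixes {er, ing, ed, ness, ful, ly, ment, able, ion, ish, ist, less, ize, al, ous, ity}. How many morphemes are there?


Segmenting 'turnityish' against the inventory:
  'turn' -> root (morpheme 1)
  'ity' -> suffix (morpheme 2)
  'ish' -> suffix (morpheme 3)
Total morphemes: 3

3


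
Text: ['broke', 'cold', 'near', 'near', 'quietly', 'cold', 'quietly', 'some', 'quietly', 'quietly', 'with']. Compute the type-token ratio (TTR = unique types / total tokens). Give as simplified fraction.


Tokens: 11
Unique types: ('broke', 'cold', 'near', 'quietly', 'some', 'with') = 6
TTR = 6/11
Already in lowest terms.

6/11


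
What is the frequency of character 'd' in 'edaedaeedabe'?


Scanning 'edaedaeedabe' for 'd':
  Position 1: 'd' -> MATCH (count: 1)
  Position 4: 'd' -> MATCH (count: 2)
  Position 8: 'd' -> MATCH (count: 3)
Total occurrences of 'd': 3

3


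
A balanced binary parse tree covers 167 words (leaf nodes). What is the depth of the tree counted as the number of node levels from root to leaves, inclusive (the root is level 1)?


In a balanced binary tree with n leaves the deepest leaf is ceil(log2(n)) edges below the root,
so counting node levels inclusive of root and leaves gives ceil(log2(n)) + 1 levels.
log2(167) = 7.3837
ceil(7.3837) = 8
levels = 8 + 1 = 9

9


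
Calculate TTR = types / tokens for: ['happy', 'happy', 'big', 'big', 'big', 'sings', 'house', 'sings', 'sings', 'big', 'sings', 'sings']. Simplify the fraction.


Tokens: 12
Unique types: ('big', 'happy', 'house', 'sings') = 4
TTR = 4/12
Simplify: divide both by 4 -> 1/3
TTR = 1/3

1/3


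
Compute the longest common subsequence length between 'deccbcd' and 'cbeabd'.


DP table for LCS of 'deccbcd' and 'cbeabd':
       c  b  e  a  b  d
    0  0  0  0  0  0  0
  d 0  0  0  0  0  0  1
  e 0  0  0  1  1  1  1
  c 0  1  1  1  1  1  1
  c 0  1  1  1  1  1  1
  b 0  1  2  2  2  2  2
  c 0  1  2  2  2  2  2
  d 0  1  2  2  2  2  3
LCS: 'ebd'
LCS length = 3

3


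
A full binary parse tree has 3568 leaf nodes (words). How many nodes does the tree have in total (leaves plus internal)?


Leaf nodes (terminals): 3568
Internal nodes = n - 1 = 3568 - 1 = 3567
Total = leaves + internal = 3568 + 3567 = 7135

7135


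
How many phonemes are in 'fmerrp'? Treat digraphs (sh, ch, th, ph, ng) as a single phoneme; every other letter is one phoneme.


Parsing 'fmerrp' greedily, digraphs first:
  'f' -> consonant phoneme (phonemes so far: 1)
  'm' -> consonant phoneme (phonemes so far: 2)
  'e' -> vowel phoneme (phonemes so far: 3)
  'r' -> consonant phoneme (phonemes so far: 4)
  'r' -> consonant phoneme (phonemes so far: 5)
  'p' -> consonant phoneme (phonemes so far: 6)
Total phonemes: 6

6


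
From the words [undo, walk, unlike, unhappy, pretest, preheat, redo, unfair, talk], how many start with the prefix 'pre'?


Checking each word for prefix 'pre':
  'undo' -> no (count: 0)
  'walk' -> no (count: 0)
  'unlike' -> no (count: 0)
  'unhappy' -> no (count: 0)
  'pretest' -> YES, starts with 'pre' (count: 1)
  'preheat' -> YES, starts with 'pre' (count: 2)
  'redo' -> no (count: 2)
  'unfair' -> no (count: 2)
  'talk' -> no (count: 2)
Total with prefix 'pre': 2

2
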